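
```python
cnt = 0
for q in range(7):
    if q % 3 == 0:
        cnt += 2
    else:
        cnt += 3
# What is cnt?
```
Trace:
  cnt=0
  cnt=2, q=0
  cnt=5, q=1
  cnt=8, q=2
  cnt=10, q=3
  cnt=13, q=4
  cnt=16, q=5
  cnt=18, q=6

Final answer: 18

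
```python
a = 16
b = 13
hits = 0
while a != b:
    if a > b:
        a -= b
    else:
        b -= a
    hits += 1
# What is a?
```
Trace:
  a=16
  a=16, b=13
  a=16, b=13, hits=0
  a=3, b=13, hits=1
  a=3, b=10, hits=2
  a=3, b=7, hits=3
  a=3, b=4, hits=4
  a=3, b=1, hits=5
  a=2, b=1, hits=6
  a=1, b=1, hits=7

Final answer: 1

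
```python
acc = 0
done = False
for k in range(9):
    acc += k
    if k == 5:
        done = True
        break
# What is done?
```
Trace:
  acc=0
  acc=0, done=False
  acc=0, done=False, k=0
  acc=1, done=False, k=1
  acc=3, done=False, k=2
  acc=6, done=False, k=3
  acc=10, done=False, k=4
  acc=15, done=True, k=5

Final answer: True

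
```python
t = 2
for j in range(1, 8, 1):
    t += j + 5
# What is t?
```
Trace:
  t=2
  t=8, j=1
  t=15, j=2
  t=23, j=3
  t=32, j=4
  t=42, j=5
  t=53, j=6
  t=65, j=7

Final answer: 65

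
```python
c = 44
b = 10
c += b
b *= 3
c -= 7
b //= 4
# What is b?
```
Trace:
  c=44
  c=44, b=10
  c=54, b=10
  c=54, b=30
  c=47, b=30
  c=47, b=7

Final answer: 7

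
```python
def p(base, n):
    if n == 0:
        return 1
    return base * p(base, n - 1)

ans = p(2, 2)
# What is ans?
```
Call trace:
p(base=2, n=2)
  p(base=2, n=1)
    p(base=2, n=0)
    -> return 1
  -> return 2
-> return 4

Final answer: 4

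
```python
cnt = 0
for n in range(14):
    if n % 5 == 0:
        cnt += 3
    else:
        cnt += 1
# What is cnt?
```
Trace:
  cnt=0
  cnt=3, n=0
  cnt=4, n=1
  cnt=5, n=2
  cnt=6, n=3
  cnt=7, n=4
  cnt=10, n=5
  cnt=11, n=6
  cnt=12, n=7
  cnt=13, n=8
  cnt=14, n=9
  cnt=17, n=10
  cnt=18, n=11
  cnt=19, n=12
  cnt=20, n=13

Final answer: 20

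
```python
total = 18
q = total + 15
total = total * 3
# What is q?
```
Trace:
  total=18
  total=18, q=33
  total=54, q=33

Final answer: 33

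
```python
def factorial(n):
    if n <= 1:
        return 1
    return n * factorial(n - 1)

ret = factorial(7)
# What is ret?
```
Call trace:
factorial(n=7)
  factorial(n=6)
    factorial(n=5)
      factorial(n=4)
        factorial(n=3)
          factorial(n=2)
            factorial(n=1)
            -> return 1
          -> return 2
        -> return 6
      -> return 24
    -> return 120
  -> return 720
-> return 5040

Final answer: 5040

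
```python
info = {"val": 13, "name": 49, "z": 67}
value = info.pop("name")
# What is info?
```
Trace:
  info={'val': 13, 'name': 49, 'z': 67}
  info={'val': 13, 'z': 67}, value=49

Final answer: {'val': 13, 'z': 67}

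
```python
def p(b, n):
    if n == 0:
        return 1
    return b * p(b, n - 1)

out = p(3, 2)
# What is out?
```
Call trace:
p(b=3, n=2)
  p(b=3, n=1)
    p(b=3, n=0)
    -> return 1
  -> return 3
-> return 9

Final answer: 9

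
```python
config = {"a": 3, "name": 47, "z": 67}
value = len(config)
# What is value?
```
Trace:
  config={'a': 3, 'name': 47, 'z': 67}
  config={'a': 3, 'name': 47, 'z': 67}, value=3

Final answer: 3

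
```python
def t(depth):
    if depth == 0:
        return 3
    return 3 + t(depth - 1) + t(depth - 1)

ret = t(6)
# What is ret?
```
Call trace (a repeated sub-call is expanded the first time; later identical calls just restate its return value):
t(depth=6)
  t(depth=5)
    t(depth=4)
      t(depth=3)
        t(depth=2)
          t(depth=1)
            t(depth=0)
            -> return 3
            t(depth=0)
            -> return 3
          -> return 9
          t(depth=1) -> return 9  (same call as traced above)
        -> return 21
        t(depth=2) -> return 21  (same call as traced above)
      -> return 45
      t(depth=3) -> return 45  (same call as traced above)
    -> return 93
    t(depth=4) -> return 93  (same call as traced above)
  -> return 189
  t(depth=5) -> return 189  (same call as traced above)
-> return 381

Final answer: 381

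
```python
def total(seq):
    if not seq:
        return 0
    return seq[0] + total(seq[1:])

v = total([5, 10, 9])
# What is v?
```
Call trace:
total(seq=[5, 10, 9])
  total(seq=[10, 9])
    total(seq=[9])
      total(seq=[])
      -> return 0
    -> return 9
  -> return 19
-> return 24

Final answer: 24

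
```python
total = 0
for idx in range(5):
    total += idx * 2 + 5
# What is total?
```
Trace:
  total=0
  total=5, idx=0
  total=12, idx=1
  total=21, idx=2
  total=32, idx=3
  total=45, idx=4

Final answer: 45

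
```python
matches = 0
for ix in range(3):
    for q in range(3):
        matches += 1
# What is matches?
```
Trace:
  matches=0
  matches=1, ix=0, q=0
  matches=2, ix=0, q=1
  matches=3, ix=0, q=2
  matches=4, ix=1, q=0
  matches=5, ix=1, q=1
  matches=6, ix=1, q=2
  matches=7, ix=2, q=0
  matches=8, ix=2, q=1
  matches=9, ix=2, q=2

Final answer: 9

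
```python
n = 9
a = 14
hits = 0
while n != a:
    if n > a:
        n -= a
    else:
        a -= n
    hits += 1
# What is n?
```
Trace:
  n=9
  n=9, a=14
  n=9, a=14, hits=0
  n=9, a=5, hits=1
  n=4, a=5, hits=2
  n=4, a=1, hits=3
  n=3, a=1, hits=4
  n=2, a=1, hits=5
  n=1, a=1, hits=6

Final answer: 1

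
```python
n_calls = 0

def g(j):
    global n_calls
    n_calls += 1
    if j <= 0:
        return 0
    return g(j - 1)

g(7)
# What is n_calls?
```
Call trace:
g(j=7)
  g(j=6)
    g(j=5)
      g(j=4)
        g(j=3)
          g(j=2)
            g(j=1)
              g(j=0)
              -> return 0
            -> return 0
          -> return 0
        -> return 0
      -> return 0
    -> return 0
  -> return 0
-> return 0

n_calls is incremented once per call. g is entered once for each j = 7, 6, 5, 4, 3, 2, 1, 0 (the j <= 0 call returns without recursing), i.e. 7 + 1 calls.
n_calls = 8

Final answer: 8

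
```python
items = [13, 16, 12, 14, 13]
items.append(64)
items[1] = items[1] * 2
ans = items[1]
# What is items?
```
Trace:
  items=[13, 16, 12, 14, 13]
  items=[13, 16, 12, 14, 13, 64]
  items=[13, 32, 12, 14, 13, 64]
  items=[13, 32, 12, 14, 13, 64], ans=32

Final answer: [13, 32, 12, 14, 13, 64]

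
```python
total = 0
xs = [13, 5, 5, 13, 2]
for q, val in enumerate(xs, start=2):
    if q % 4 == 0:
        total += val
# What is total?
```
Trace:
  total=0
  total=0, q=2, val=13
  total=0, q=3, val=5
  total=5, q=4, val=5
  total=5, q=5, val=13
  total=5, q=6, val=2

Final answer: 5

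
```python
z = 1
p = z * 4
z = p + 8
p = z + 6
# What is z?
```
Trace:
  z=1
  z=1, p=4
  z=12, p=4
  z=12, p=18

Final answer: 12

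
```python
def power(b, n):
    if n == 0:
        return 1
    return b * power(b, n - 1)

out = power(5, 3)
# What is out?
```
Call trace:
power(b=5, n=3)
  power(b=5, n=2)
    power(b=5, n=1)
      power(b=5, n=0)
      -> return 1
    -> return 5
  -> return 25
-> return 125

Final answer: 125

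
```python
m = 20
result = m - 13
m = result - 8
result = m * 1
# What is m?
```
Trace:
  m=20
  m=20, result=7
  m=-1, result=7
  m=-1, result=-1

Final answer: -1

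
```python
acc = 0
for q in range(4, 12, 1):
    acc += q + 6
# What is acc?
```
Trace:
  acc=0
  acc=10, q=4
  acc=21, q=5
  acc=33, q=6
  acc=46, q=7
  acc=60, q=8
  acc=75, q=9
  acc=91, q=10
  acc=108, q=11

Final answer: 108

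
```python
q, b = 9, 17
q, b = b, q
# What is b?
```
Trace:
  q=9, b=17
  q=17, b=9

Final answer: 9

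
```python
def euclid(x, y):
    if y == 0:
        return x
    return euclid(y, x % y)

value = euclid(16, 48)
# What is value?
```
Call trace:
euclid(x=16, y=48)
  euclid(x=48, y=16)
    euclid(x=16, y=0)
    -> return 16
  -> return 16
-> return 16

Final answer: 16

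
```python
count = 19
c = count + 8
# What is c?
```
Trace:
  count=19
  count=19, c=27

Final answer: 27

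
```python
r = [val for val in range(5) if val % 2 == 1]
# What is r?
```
Trace:
  val=0
  val=1
  val=2
  val=3
  val=4
  r=[1, 3]

Final answer: [1, 3]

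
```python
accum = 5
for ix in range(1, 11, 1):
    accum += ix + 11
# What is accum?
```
Trace:
  accum=5
  accum=17, ix=1
  accum=30, ix=2
  accum=44, ix=3
  accum=59, ix=4
  accum=75, ix=5
  accum=92, ix=6
  accum=110, ix=7
  accum=129, ix=8
  accum=149, ix=9
  accum=170, ix=10

Final answer: 170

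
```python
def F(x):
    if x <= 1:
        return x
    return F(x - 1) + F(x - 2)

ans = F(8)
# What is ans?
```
Call trace (a repeated sub-call is expanded the first time; later identical calls just restate its return value):
F(x=8)
  F(x=7)
    F(x=6)
      F(x=5)
        F(x=4)
          F(x=3)
            F(x=2)
              F(x=1)
              -> return 1
              F(x=0)
              -> return 0
            -> return 1
            F(x=1)
            -> return 1
          -> return 2
          F(x=2) -> return 1  (same call as traced above)
        -> return 3
        F(x=3) -> return 2  (same call as traced above)
      -> return 5
      F(x=4) -> return 3  (same call as traced above)
    -> return 8
    F(x=5) -> return 5  (same call as traced above)
  -> return 13
  F(x=6) -> return 8  (same call as traced above)
-> return 21

Final answer: 21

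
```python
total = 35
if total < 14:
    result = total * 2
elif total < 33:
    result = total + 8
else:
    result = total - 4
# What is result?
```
Trace:
  total=35
  total=35, result=31

Final answer: 31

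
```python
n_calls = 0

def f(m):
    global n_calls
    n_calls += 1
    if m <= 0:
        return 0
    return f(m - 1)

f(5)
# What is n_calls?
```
Call trace:
f(m=5)
  f(m=4)
    f(m=3)
      f(m=2)
        f(m=1)
          f(m=0)
          -> return 0
        -> return 0
      -> return 0
    -> return 0
  -> return 0
-> return 0

n_calls is incremented once per call. f is entered once for each m = 5, 4, 3, 2, 1, 0 (the m <= 0 call returns without recursing), i.e. 5 + 1 calls.
n_calls = 6

Final answer: 6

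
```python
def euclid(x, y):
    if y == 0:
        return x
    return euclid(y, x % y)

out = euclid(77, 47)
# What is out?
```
Call trace:
euclid(x=77, y=47)
  euclid(x=47, y=30)
    euclid(x=30, y=17)
      euclid(x=17, y=13)
        euclid(x=13, y=4)
          euclid(x=4, y=1)
            euclid(x=1, y=0)
            -> return 1
          -> return 1
        -> return 1
      -> return 1
    -> return 1
  -> return 1
-> return 1

Final answer: 1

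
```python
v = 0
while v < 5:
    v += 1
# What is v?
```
Trace:
  v=0
  v=1
  v=2
  v=3
  v=4
  v=5

Final answer: 5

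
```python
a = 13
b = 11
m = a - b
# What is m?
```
Trace:
  a=13
  a=13, b=11
  a=13, b=11, m=2

Final answer: 2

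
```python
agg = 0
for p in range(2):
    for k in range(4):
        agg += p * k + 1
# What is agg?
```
Trace:
  agg=0
  agg=1, p=0, k=0
  agg=2, p=0, k=1
  agg=3, p=0, k=2
  agg=4, p=0, k=3
  agg=5, p=1, k=0
  agg=7, p=1, k=1
  agg=10, p=1, k=2
  agg=14, p=1, k=3

Final answer: 14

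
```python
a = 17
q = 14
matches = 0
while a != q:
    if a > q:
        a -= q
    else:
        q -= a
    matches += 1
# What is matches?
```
Trace:
  a=17
  a=17, q=14
  a=17, q=14, matches=0
  a=3, q=14, matches=1
  a=3, q=11, matches=2
  a=3, q=8, matches=3
  a=3, q=5, matches=4
  a=3, q=2, matches=5
  a=1, q=2, matches=6
  a=1, q=1, matches=7

Final answer: 7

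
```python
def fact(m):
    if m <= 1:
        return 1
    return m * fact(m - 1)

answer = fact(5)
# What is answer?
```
Call trace:
fact(m=5)
  fact(m=4)
    fact(m=3)
      fact(m=2)
        fact(m=1)
        -> return 1
      -> return 2
    -> return 6
  -> return 24
-> return 120

Final answer: 120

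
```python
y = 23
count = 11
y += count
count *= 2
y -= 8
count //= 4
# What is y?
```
Trace:
  y=23
  y=23, count=11
  y=34, count=11
  y=34, count=22
  y=26, count=22
  y=26, count=5

Final answer: 26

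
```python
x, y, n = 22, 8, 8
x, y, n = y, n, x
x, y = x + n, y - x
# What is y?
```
Trace:
  x=22, y=8, n=8
  x=8, y=8, n=22
  x=30, y=0, n=22

Final answer: 0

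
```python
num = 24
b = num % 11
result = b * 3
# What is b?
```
Trace:
  num=24
  num=24, b=2
  num=24, b=2, result=6

Final answer: 2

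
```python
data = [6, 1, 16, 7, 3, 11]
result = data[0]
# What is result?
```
Trace:
  data=[6, 1, 16, 7, 3, 11]
  data=[6, 1, 16, 7, 3, 11], result=6

Final answer: 6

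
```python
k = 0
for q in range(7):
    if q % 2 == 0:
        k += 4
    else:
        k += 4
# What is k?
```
Trace:
  k=0
  k=4, q=0
  k=8, q=1
  k=12, q=2
  k=16, q=3
  k=20, q=4
  k=24, q=5
  k=28, q=6

Final answer: 28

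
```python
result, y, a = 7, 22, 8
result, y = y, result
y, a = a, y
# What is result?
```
Trace:
  result=7, y=22, a=8
  result=22, y=7, a=8
  result=22, y=8, a=7

Final answer: 22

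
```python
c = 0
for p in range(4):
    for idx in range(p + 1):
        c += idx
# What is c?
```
Trace:
  c=0
  c=0, p=0, idx=0
  c=0, p=1, idx=0
  c=1, p=1, idx=1
  c=1, p=2, idx=0
  c=2, p=2, idx=1
  c=4, p=2, idx=2
  c=4, p=3, idx=0
  c=5, p=3, idx=1
  c=7, p=3, idx=2
  c=10, p=3, idx=3

Final answer: 10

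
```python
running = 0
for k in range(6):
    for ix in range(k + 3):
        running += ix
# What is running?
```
Trace:
  running=0
  running=0, k=0, ix=0
  running=1, k=0, ix=1
  running=3, k=0, ix=2
  running=3, k=1, ix=0
  running=4, k=1, ix=1
  running=6, k=1, ix=2
  running=9, k=1, ix=3
  running=9, k=2, ix=0
  running=10, k=2, ix=1
  running=12, k=2, ix=2
  running=15, k=2, ix=3
  running=19, k=2, ix=4
  running=19, k=3, ix=0
  running=20, k=3, ix=1
  running=22, k=3, ix=2
  running=25, k=3, ix=3
  running=29, k=3, ix=4
  running=34, k=3, ix=5
  running=34, k=4, ix=0
  running=35, k=4, ix=1
  running=37, k=4, ix=2
  running=40, k=4, ix=3
  running=44, k=4, ix=4
  running=49, k=4, ix=5
  running=55, k=4, ix=6
  running=55, k=5, ix=0
  running=56, k=5, ix=1
  running=58, k=5, ix=2
  running=61, k=5, ix=3
  running=65, k=5, ix=4
  running=70, k=5, ix=5
  running=76, k=5, ix=6
  running=83, k=5, ix=7

Final answer: 83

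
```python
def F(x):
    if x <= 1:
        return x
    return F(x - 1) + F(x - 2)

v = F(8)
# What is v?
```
Call trace (a repeated sub-call is expanded the first time; later identical calls just restate its return value):
F(x=8)
  F(x=7)
    F(x=6)
      F(x=5)
        F(x=4)
          F(x=3)
            F(x=2)
              F(x=1)
              -> return 1
              F(x=0)
              -> return 0
            -> return 1
            F(x=1)
            -> return 1
          -> return 2
          F(x=2) -> return 1  (same call as traced above)
        -> return 3
        F(x=3) -> return 2  (same call as traced above)
      -> return 5
      F(x=4) -> return 3  (same call as traced above)
    -> return 8
    F(x=5) -> return 5  (same call as traced above)
  -> return 13
  F(x=6) -> return 8  (same call as traced above)
-> return 21

Final answer: 21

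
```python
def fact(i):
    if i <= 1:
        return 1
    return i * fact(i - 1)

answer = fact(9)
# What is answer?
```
Call trace:
fact(i=9)
  fact(i=8)
    fact(i=7)
      fact(i=6)
        fact(i=5)
          fact(i=4)
            fact(i=3)
              fact(i=2)
                fact(i=1)
                -> return 1
              -> return 2
            -> return 6
          -> return 24
        -> return 120
      -> return 720
    -> return 5040
  -> return 40320
-> return 362880

Final answer: 362880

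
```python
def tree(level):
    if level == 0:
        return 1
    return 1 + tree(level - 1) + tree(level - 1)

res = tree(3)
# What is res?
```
Call trace (a repeated sub-call is expanded the first time; later identical calls just restate its return value):
tree(level=3)
  tree(level=2)
    tree(level=1)
      tree(level=0)
      -> return 1
      tree(level=0)
      -> return 1
    -> return 3
    tree(level=1) -> return 3  (same call as traced above)
  -> return 7
  tree(level=2) -> return 7  (same call as traced above)
-> return 15

Final answer: 15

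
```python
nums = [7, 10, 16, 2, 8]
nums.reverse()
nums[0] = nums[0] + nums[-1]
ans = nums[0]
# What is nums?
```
Trace:
  nums=[7, 10, 16, 2, 8]
  nums=[8, 2, 16, 10, 7]
  nums=[15, 2, 16, 10, 7]
  nums=[15, 2, 16, 10, 7], ans=15

Final answer: [15, 2, 16, 10, 7]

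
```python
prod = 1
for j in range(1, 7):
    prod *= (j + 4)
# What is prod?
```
Trace:
  prod=1
  prod=5, j=1
  prod=30, j=2
  prod=210, j=3
  prod=1680, j=4
  prod=15120, j=5
  prod=151200, j=6

Final answer: 151200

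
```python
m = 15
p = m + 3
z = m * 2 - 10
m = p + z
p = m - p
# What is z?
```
Trace:
  m=15
  m=15, p=18
  m=15, p=18, z=20
  m=38, p=18, z=20
  m=38, p=20, z=20

Final answer: 20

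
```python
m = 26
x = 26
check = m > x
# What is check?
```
Trace:
  m=26
  m=26, x=26
  m=26, x=26, check=False

Final answer: False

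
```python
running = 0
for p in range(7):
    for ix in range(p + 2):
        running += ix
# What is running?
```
Trace:
  running=0
  running=0, p=0, ix=0
  running=1, p=0, ix=1
  running=1, p=1, ix=0
  running=2, p=1, ix=1
  running=4, p=1, ix=2
  running=4, p=2, ix=0
  running=5, p=2, ix=1
  running=7, p=2, ix=2
  running=10, p=2, ix=3
  running=10, p=3, ix=0
  running=11, p=3, ix=1
  running=13, p=3, ix=2
  running=16, p=3, ix=3
  running=20, p=3, ix=4
  running=20, p=4, ix=0
  running=21, p=4, ix=1
  running=23, p=4, ix=2
  running=26, p=4, ix=3
  running=30, p=4, ix=4
  running=35, p=4, ix=5
  running=35, p=5, ix=0
  running=36, p=5, ix=1
  running=38, p=5, ix=2
  running=41, p=5, ix=3
  running=45, p=5, ix=4
  running=50, p=5, ix=5
  running=56, p=5, ix=6
  running=56, p=6, ix=0
  running=57, p=6, ix=1
  running=59, p=6, ix=2
  running=62, p=6, ix=3
  running=66, p=6, ix=4
  running=71, p=6, ix=5
  running=77, p=6, ix=6
  running=84, p=6, ix=7

Final answer: 84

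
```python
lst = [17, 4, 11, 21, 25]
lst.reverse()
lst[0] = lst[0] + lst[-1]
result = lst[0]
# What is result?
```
Trace:
  lst=[17, 4, 11, 21, 25]
  lst=[25, 21, 11, 4, 17]
  lst=[42, 21, 11, 4, 17]
  lst=[42, 21, 11, 4, 17], result=42

Final answer: 42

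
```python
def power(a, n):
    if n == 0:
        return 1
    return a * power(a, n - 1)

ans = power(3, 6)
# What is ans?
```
Call trace:
power(a=3, n=6)
  power(a=3, n=5)
    power(a=3, n=4)
      power(a=3, n=3)
        power(a=3, n=2)
          power(a=3, n=1)
            power(a=3, n=0)
            -> return 1
          -> return 3
        -> return 9
      -> return 27
    -> return 81
  -> return 243
-> return 729

Final answer: 729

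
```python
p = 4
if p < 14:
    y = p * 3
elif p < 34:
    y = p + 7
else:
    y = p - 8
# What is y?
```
Trace:
  p=4
  p=4, y=12

Final answer: 12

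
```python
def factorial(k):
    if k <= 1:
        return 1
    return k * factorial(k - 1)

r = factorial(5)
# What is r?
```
Call trace:
factorial(k=5)
  factorial(k=4)
    factorial(k=3)
      factorial(k=2)
        factorial(k=1)
        -> return 1
      -> return 2
    -> return 6
  -> return 24
-> return 120

Final answer: 120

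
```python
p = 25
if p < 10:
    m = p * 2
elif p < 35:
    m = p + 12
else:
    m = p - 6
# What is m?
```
Trace:
  p=25
  p=25, m=37

Final answer: 37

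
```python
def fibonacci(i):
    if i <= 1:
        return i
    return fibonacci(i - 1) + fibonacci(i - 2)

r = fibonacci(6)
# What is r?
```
Call trace (a repeated sub-call is expanded the first time; later identical calls just restate its return value):
fibonacci(i=6)
  fibonacci(i=5)
    fibonacci(i=4)
      fibonacci(i=3)
        fibonacci(i=2)
          fibonacci(i=1)
          -> return 1
          fibonacci(i=0)
          -> return 0
        -> return 1
        fibonacci(i=1)
        -> return 1
      -> return 2
      fibonacci(i=2) -> return 1  (same call as traced above)
    -> return 3
    fibonacci(i=3) -> return 2  (same call as traced above)
  -> return 5
  fibonacci(i=4) -> return 3  (same call as traced above)
-> return 8

Final answer: 8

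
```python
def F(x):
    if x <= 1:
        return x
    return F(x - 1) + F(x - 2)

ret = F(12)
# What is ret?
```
Call trace (a repeated sub-call is expanded the first time; later identical calls just restate its return value):
F(x=12)
  F(x=11)
    F(x=10)
      F(x=9)
        F(x=8)
          F(x=7)
            F(x=6)
              F(x=5)
                F(x=4)
                  F(x=3)
                    F(x=2)
                      F(x=1)
                      -> return 1
                      F(x=0)
                      -> return 0
                    -> return 1
                    F(x=1)
                    -> return 1
                  -> return 2
                  F(x=2) -> return 1  (same call as traced above)
                -> return 3
                F(x=3) -> return 2  (same call as traced above)
              -> return 5
              F(x=4) -> return 3  (same call as traced above)
            -> return 8
            F(x=5) -> return 5  (same call as traced above)
          -> return 13
          F(x=6) -> return 8  (same call as traced above)
        -> return 21
        F(x=7) -> return 13  (same call as traced above)
      -> return 34
      F(x=8) -> return 21  (same call as traced above)
    -> return 55
    F(x=9) -> return 34  (same call as traced above)
  -> return 89
  F(x=10) -> return 55  (same call as traced above)
-> return 144

Final answer: 144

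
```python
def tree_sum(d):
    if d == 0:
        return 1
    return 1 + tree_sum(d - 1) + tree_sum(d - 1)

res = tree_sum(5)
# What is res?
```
Call trace (a repeated sub-call is expanded the first time; later identical calls just restate its return value):
tree_sum(d=5)
  tree_sum(d=4)
    tree_sum(d=3)
      tree_sum(d=2)
        tree_sum(d=1)
          tree_sum(d=0)
          -> return 1
          tree_sum(d=0)
          -> return 1
        -> return 3
        tree_sum(d=1) -> return 3  (same call as traced above)
      -> return 7
      tree_sum(d=2) -> return 7  (same call as traced above)
    -> return 15
    tree_sum(d=3) -> return 15  (same call as traced above)
  -> return 31
  tree_sum(d=4) -> return 31  (same call as traced above)
-> return 63

Final answer: 63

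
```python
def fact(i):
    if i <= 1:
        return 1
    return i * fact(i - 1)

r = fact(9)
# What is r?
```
Call trace:
fact(i=9)
  fact(i=8)
    fact(i=7)
      fact(i=6)
        fact(i=5)
          fact(i=4)
            fact(i=3)
              fact(i=2)
                fact(i=1)
                -> return 1
              -> return 2
            -> return 6
          -> return 24
        -> return 120
      -> return 720
    -> return 5040
  -> return 40320
-> return 362880

Final answer: 362880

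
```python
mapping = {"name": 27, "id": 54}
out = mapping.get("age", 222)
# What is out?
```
Trace:
  mapping={'name': 27, 'id': 54}
  mapping={'name': 27, 'id': 54}, out=222

Final answer: 222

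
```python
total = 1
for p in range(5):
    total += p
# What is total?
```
Trace:
  total=1
  total=1, p=0
  total=2, p=1
  total=4, p=2
  total=7, p=3
  total=11, p=4

Final answer: 11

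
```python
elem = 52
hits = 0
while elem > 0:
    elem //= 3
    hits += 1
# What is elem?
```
Trace:
  elem=52
  elem=52, hits=0
  elem=17, hits=1
  elem=5, hits=2
  elem=1, hits=3
  elem=0, hits=4

Final answer: 0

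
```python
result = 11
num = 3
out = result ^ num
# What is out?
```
Trace:
  result=11
  result=11, num=3
  result=11, num=3, out=8

Final answer: 8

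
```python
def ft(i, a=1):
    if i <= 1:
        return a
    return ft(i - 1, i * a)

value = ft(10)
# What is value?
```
Call trace:
ft(i=10, a=1)
  ft(i=9, a=10)
    ft(i=8, a=90)
      ft(i=7, a=720)
        ft(i=6, a=5040)
          ft(i=5, a=30240)
            ft(i=4, a=151200)
              ft(i=3, a=604800)
                ft(i=2, a=1814400)
                  ft(i=1, a=3628800)
                  -> return 3628800
                -> return 3628800
              -> return 3628800
            -> return 3628800
          -> return 3628800
        -> return 3628800
      -> return 3628800
    -> return 3628800
  -> return 3628800
-> return 3628800

Final answer: 3628800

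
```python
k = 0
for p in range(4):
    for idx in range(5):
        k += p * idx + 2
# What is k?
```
Trace:
  k=0
  k=2, p=0, idx=0
  k=4, p=0, idx=1
  k=6, p=0, idx=2
  k=8, p=0, idx=3
  k=10, p=0, idx=4
  k=12, p=1, idx=0
  k=15, p=1, idx=1
  k=19, p=1, idx=2
  k=24, p=1, idx=3
  k=30, p=1, idx=4
  k=32, p=2, idx=0
  k=36, p=2, idx=1
  k=42, p=2, idx=2
  k=50, p=2, idx=3
  k=60, p=2, idx=4
  k=62, p=3, idx=0
  k=67, p=3, idx=1
  k=75, p=3, idx=2
  k=86, p=3, idx=3
  k=100, p=3, idx=4

Final answer: 100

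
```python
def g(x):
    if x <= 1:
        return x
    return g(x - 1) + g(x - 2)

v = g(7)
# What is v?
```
Call trace (a repeated sub-call is expanded the first time; later identical calls just restate its return value):
g(x=7)
  g(x=6)
    g(x=5)
      g(x=4)
        g(x=3)
          g(x=2)
            g(x=1)
            -> return 1
            g(x=0)
            -> return 0
          -> return 1
          g(x=1)
          -> return 1
        -> return 2
        g(x=2) -> return 1  (same call as traced above)
      -> return 3
      g(x=3) -> return 2  (same call as traced above)
    -> return 5
    g(x=4) -> return 3  (same call as traced above)
  -> return 8
  g(x=5) -> return 5  (same call as traced above)
-> return 13

Final answer: 13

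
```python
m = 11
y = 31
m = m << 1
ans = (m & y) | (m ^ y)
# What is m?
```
Trace:
  m=11
  m=11, y=31
  m=22, y=31
  m=22, y=31, ans=31

Final answer: 22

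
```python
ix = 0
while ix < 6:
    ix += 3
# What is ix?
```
Trace:
  ix=0
  ix=3
  ix=6

Final answer: 6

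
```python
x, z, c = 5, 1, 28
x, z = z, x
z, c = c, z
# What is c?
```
Trace:
  x=5, z=1, c=28
  x=1, z=5, c=28
  x=1, z=28, c=5

Final answer: 5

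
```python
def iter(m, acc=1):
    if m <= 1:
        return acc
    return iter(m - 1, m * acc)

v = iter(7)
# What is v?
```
Call trace:
iter(m=7, acc=1)
  iter(m=6, acc=7)
    iter(m=5, acc=42)
      iter(m=4, acc=210)
        iter(m=3, acc=840)
          iter(m=2, acc=2520)
            iter(m=1, acc=5040)
            -> return 5040
          -> return 5040
        -> return 5040
      -> return 5040
    -> return 5040
  -> return 5040
-> return 5040

Final answer: 5040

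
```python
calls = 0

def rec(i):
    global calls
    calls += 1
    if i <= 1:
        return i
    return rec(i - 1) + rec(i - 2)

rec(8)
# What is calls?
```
Call trace (a repeated sub-call is expanded the first time; later identical calls just restate its return value):
rec(i=8)
  rec(i=7)
    rec(i=6)
      rec(i=5)
        rec(i=4)
          rec(i=3)
            rec(i=2)
              rec(i=1)
              -> return 1
              rec(i=0)
              -> return 0
            -> return 1
            rec(i=1)
            -> return 1
          -> return 2
          rec(i=2) -> return 1  (same call as traced above)
        -> return 3
        rec(i=3) -> return 2  (same call as traced above)
      -> return 5
      rec(i=4) -> return 3  (same call as traced above)
    -> return 8
    rec(i=5) -> return 5  (same call as traced above)
  -> return 13
  rec(i=6) -> return 8  (same call as traced above)
-> return 21

calls is incremented once per call, so count the calls in each subtree. Let C(i) = number of calls made by rec(i).
C(0) = C(1) = 1 (base case, no recursion); C(i) = 1 + C(i - 1) + C(i - 2) otherwise.
C(2) = 1 + C(1) + C(0) = 1 + 1 + 1 = 3
C(3) = 1 + C(2) + C(1) = 1 + 3 + 1 = 5
C(4) = 1 + C(3) + C(2) = 1 + 5 + 3 = 9
C(5) = 1 + C(4) + C(3) = 1 + 9 + 5 = 15
C(6) = 1 + C(5) + C(4) = 1 + 15 + 9 = 25
C(7) = 1 + C(6) + C(5) = 1 + 25 + 15 = 41
C(8) = 1 + C(7) + C(6) = 1 + 41 + 25 = 67
calls = C(8) = 67

Final answer: 67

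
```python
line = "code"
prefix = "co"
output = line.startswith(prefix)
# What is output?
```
Trace:
  line='code'
  line='code', prefix='co'
  line='code', prefix='co', output=True

Final answer: True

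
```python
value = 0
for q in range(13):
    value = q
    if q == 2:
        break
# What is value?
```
Trace:
  value=0
  value=0, q=0
  value=1, q=1
  value=2, q=2

Final answer: 2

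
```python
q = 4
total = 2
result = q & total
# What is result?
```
Trace:
  q=4
  q=4, total=2
  q=4, total=2, result=0

Final answer: 0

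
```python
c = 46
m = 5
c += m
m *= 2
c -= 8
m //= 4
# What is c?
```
Trace:
  c=46
  c=46, m=5
  c=51, m=5
  c=51, m=10
  c=43, m=10
  c=43, m=2

Final answer: 43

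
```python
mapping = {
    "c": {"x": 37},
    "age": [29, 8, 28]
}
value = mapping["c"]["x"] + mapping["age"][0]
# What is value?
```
Trace:
  mapping={'c': {'x': 37}, 'age': [29, 8, 28]}
  mapping={'c': {'x': 37}, 'age': [29, 8, 28]}, value=66

Final answer: 66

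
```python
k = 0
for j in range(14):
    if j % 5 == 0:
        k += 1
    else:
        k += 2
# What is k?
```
Trace:
  k=0
  k=1, j=0
  k=3, j=1
  k=5, j=2
  k=7, j=3
  k=9, j=4
  k=10, j=5
  k=12, j=6
  k=14, j=7
  k=16, j=8
  k=18, j=9
  k=19, j=10
  k=21, j=11
  k=23, j=12
  k=25, j=13

Final answer: 25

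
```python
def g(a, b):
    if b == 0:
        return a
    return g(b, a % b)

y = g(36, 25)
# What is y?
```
Call trace:
g(a=36, b=25)
  g(a=25, b=11)
    g(a=11, b=3)
      g(a=3, b=2)
        g(a=2, b=1)
          g(a=1, b=0)
          -> return 1
        -> return 1
      -> return 1
    -> return 1
  -> return 1
-> return 1

Final answer: 1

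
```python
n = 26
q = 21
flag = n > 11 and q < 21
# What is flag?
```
Trace:
  n=26
  n=26, q=21
  n=26, q=21, flag=False

Final answer: False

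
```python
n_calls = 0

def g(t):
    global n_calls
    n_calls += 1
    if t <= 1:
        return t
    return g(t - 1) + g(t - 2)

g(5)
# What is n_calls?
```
Call trace (a repeated sub-call is expanded the first time; later identical calls just restate its return value):
g(t=5)
  g(t=4)
    g(t=3)
      g(t=2)
        g(t=1)
        -> return 1
        g(t=0)
        -> return 0
      -> return 1
      g(t=1)
      -> return 1
    -> return 2
    g(t=2) -> return 1  (same call as traced above)
  -> return 3
  g(t=3) -> return 2  (same call as traced above)
-> return 5

n_calls is incremented once per call, so count the calls in each subtree. Let C(t) = number of calls made by g(t).
C(0) = C(1) = 1 (base case, no recursion); C(t) = 1 + C(t - 1) + C(t - 2) otherwise.
C(2) = 1 + C(1) + C(0) = 1 + 1 + 1 = 3
C(3) = 1 + C(2) + C(1) = 1 + 3 + 1 = 5
C(4) = 1 + C(3) + C(2) = 1 + 5 + 3 = 9
C(5) = 1 + C(4) + C(3) = 1 + 9 + 5 = 15
n_calls = C(5) = 15

Final answer: 15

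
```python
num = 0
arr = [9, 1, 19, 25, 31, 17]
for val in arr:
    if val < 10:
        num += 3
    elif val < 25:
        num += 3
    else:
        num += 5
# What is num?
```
Trace:
  num=0
  num=3, val=9
  num=6, val=1
  num=9, val=19
  num=14, val=25
  num=19, val=31
  num=22, val=17

Final answer: 22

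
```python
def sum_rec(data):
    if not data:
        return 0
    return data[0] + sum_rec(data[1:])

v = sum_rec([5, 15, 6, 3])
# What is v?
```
Call trace:
sum_rec(data=[5, 15, 6, 3])
  sum_rec(data=[15, 6, 3])
    sum_rec(data=[6, 3])
      sum_rec(data=[3])
        sum_rec(data=[])
        -> return 0
      -> return 3
    -> return 9
  -> return 24
-> return 29

Final answer: 29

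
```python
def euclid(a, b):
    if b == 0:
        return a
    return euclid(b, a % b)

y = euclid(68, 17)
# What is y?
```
Call trace:
euclid(a=68, b=17)
  euclid(a=17, b=0)
  -> return 17
-> return 17

Final answer: 17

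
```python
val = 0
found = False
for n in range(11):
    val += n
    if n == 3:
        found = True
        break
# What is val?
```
Trace:
  val=0
  val=0, found=False
  val=0, found=False, n=0
  val=1, found=False, n=1
  val=3, found=False, n=2
  val=6, found=True, n=3

Final answer: 6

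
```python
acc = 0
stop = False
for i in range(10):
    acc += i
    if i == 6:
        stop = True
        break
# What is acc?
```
Trace:
  acc=0
  acc=0, stop=False
  acc=0, stop=False, i=0
  acc=1, stop=False, i=1
  acc=3, stop=False, i=2
  acc=6, stop=False, i=3
  acc=10, stop=False, i=4
  acc=15, stop=False, i=5
  acc=21, stop=True, i=6

Final answer: 21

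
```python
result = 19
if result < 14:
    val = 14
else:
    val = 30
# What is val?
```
Trace:
  result=19
  result=19, val=30

Final answer: 30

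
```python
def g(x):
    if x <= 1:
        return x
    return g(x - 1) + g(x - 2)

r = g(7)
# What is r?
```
Call trace (a repeated sub-call is expanded the first time; later identical calls just restate its return value):
g(x=7)
  g(x=6)
    g(x=5)
      g(x=4)
        g(x=3)
          g(x=2)
            g(x=1)
            -> return 1
            g(x=0)
            -> return 0
          -> return 1
          g(x=1)
          -> return 1
        -> return 2
        g(x=2) -> return 1  (same call as traced above)
      -> return 3
      g(x=3) -> return 2  (same call as traced above)
    -> return 5
    g(x=4) -> return 3  (same call as traced above)
  -> return 8
  g(x=5) -> return 5  (same call as traced above)
-> return 13

Final answer: 13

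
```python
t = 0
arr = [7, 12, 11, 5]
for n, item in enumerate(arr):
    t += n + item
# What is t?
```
Trace:
  t=0
  t=7, n=0, item=7
  t=20, n=1, item=12
  t=33, n=2, item=11
  t=41, n=3, item=5

Final answer: 41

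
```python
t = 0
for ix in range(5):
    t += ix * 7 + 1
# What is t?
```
Trace:
  t=0
  t=1, ix=0
  t=9, ix=1
  t=24, ix=2
  t=46, ix=3
  t=75, ix=4

Final answer: 75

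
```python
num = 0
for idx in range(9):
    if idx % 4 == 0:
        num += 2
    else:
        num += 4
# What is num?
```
Trace:
  num=0
  num=2, idx=0
  num=6, idx=1
  num=10, idx=2
  num=14, idx=3
  num=16, idx=4
  num=20, idx=5
  num=24, idx=6
  num=28, idx=7
  num=30, idx=8

Final answer: 30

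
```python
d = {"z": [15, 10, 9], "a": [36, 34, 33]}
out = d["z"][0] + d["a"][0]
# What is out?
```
Trace:
  d={'z': [15, 10, 9], 'a': [36, 34, 33]}
  d={'z': [15, 10, 9], 'a': [36, 34, 33]}, out=51

Final answer: 51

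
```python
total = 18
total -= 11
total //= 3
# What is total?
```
Trace:
  total=18
  total=7
  total=2

Final answer: 2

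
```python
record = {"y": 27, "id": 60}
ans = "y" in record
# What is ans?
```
Trace:
  record={'y': 27, 'id': 60}
  record={'y': 27, 'id': 60}, ans=True

Final answer: True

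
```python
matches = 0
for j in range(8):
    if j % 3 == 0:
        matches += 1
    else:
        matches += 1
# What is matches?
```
Trace:
  matches=0
  matches=1, j=0
  matches=2, j=1
  matches=3, j=2
  matches=4, j=3
  matches=5, j=4
  matches=6, j=5
  matches=7, j=6
  matches=8, j=7

Final answer: 8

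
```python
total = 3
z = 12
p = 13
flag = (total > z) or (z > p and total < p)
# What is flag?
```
Trace:
  total=3
  total=3, z=12
  total=3, z=12, p=13
  total=3, z=12, p=13, flag=False

Final answer: False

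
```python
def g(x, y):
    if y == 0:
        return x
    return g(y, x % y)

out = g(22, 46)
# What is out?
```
Call trace:
g(x=22, y=46)
  g(x=46, y=22)
    g(x=22, y=2)
      g(x=2, y=0)
      -> return 2
    -> return 2
  -> return 2
-> return 2

Final answer: 2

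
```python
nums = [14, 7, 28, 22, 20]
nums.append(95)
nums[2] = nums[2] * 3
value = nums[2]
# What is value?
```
Trace:
  nums=[14, 7, 28, 22, 20]
  nums=[14, 7, 28, 22, 20, 95]
  nums=[14, 7, 84, 22, 20, 95]
  nums=[14, 7, 84, 22, 20, 95], value=84

Final answer: 84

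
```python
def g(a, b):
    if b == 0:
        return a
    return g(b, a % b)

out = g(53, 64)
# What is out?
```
Call trace:
g(a=53, b=64)
  g(a=64, b=53)
    g(a=53, b=11)
      g(a=11, b=9)
        g(a=9, b=2)
          g(a=2, b=1)
            g(a=1, b=0)
            -> return 1
          -> return 1
        -> return 1
      -> return 1
    -> return 1
  -> return 1
-> return 1

Final answer: 1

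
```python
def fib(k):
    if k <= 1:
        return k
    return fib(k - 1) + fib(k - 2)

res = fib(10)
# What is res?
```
Call trace (a repeated sub-call is expanded the first time; later identical calls just restate its return value):
fib(k=10)
  fib(k=9)
    fib(k=8)
      fib(k=7)
        fib(k=6)
          fib(k=5)
            fib(k=4)
              fib(k=3)
                fib(k=2)
                  fib(k=1)
                  -> return 1
                  fib(k=0)
                  -> return 0
                -> return 1
                fib(k=1)
                -> return 1
              -> return 2
              fib(k=2) -> return 1  (same call as traced above)
            -> return 3
            fib(k=3) -> return 2  (same call as traced above)
          -> return 5
          fib(k=4) -> return 3  (same call as traced above)
        -> return 8
        fib(k=5) -> return 5  (same call as traced above)
      -> return 13
      fib(k=6) -> return 8  (same call as traced above)
    -> return 21
    fib(k=7) -> return 13  (same call as traced above)
  -> return 34
  fib(k=8) -> return 21  (same call as traced above)
-> return 55

Final answer: 55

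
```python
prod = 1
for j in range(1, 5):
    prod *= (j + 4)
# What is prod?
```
Trace:
  prod=1
  prod=5, j=1
  prod=30, j=2
  prod=210, j=3
  prod=1680, j=4

Final answer: 1680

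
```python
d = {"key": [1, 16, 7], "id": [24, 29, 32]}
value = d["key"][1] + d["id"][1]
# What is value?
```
Trace:
  d={'key': [1, 16, 7], 'id': [24, 29, 32]}
  d={'key': [1, 16, 7], 'id': [24, 29, 32]}, value=45

Final answer: 45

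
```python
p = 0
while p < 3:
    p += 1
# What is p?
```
Trace:
  p=0
  p=1
  p=2
  p=3

Final answer: 3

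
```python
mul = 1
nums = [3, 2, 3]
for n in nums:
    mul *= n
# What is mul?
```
Trace:
  mul=1
  mul=3, n=3
  mul=6, n=2
  mul=18, n=3

Final answer: 18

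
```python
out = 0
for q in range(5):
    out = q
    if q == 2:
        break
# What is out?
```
Trace:
  out=0
  out=0, q=0
  out=1, q=1
  out=2, q=2

Final answer: 2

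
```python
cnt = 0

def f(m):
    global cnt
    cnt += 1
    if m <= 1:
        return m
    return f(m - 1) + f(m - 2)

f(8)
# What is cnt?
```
Call trace (a repeated sub-call is expanded the first time; later identical calls just restate its return value):
f(m=8)
  f(m=7)
    f(m=6)
      f(m=5)
        f(m=4)
          f(m=3)
            f(m=2)
              f(m=1)
              -> return 1
              f(m=0)
              -> return 0
            -> return 1
            f(m=1)
            -> return 1
          -> return 2
          f(m=2) -> return 1  (same call as traced above)
        -> return 3
        f(m=3) -> return 2  (same call as traced above)
      -> return 5
      f(m=4) -> return 3  (same call as traced above)
    -> return 8
    f(m=5) -> return 5  (same call as traced above)
  -> return 13
  f(m=6) -> return 8  (same call as traced above)
-> return 21

cnt is incremented once per call, so count the calls in each subtree. Let C(m) = number of calls made by f(m).
C(0) = C(1) = 1 (base case, no recursion); C(m) = 1 + C(m - 1) + C(m - 2) otherwise.
C(2) = 1 + C(1) + C(0) = 1 + 1 + 1 = 3
C(3) = 1 + C(2) + C(1) = 1 + 3 + 1 = 5
C(4) = 1 + C(3) + C(2) = 1 + 5 + 3 = 9
C(5) = 1 + C(4) + C(3) = 1 + 9 + 5 = 15
C(6) = 1 + C(5) + C(4) = 1 + 15 + 9 = 25
C(7) = 1 + C(6) + C(5) = 1 + 25 + 15 = 41
C(8) = 1 + C(7) + C(6) = 1 + 41 + 25 = 67
cnt = C(8) = 67

Final answer: 67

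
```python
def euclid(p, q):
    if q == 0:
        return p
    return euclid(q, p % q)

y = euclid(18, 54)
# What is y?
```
Call trace:
euclid(p=18, q=54)
  euclid(p=54, q=18)
    euclid(p=18, q=0)
    -> return 18
  -> return 18
-> return 18

Final answer: 18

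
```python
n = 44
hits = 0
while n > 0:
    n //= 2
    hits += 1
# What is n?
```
Trace:
  n=44
  n=44, hits=0
  n=22, hits=1
  n=11, hits=2
  n=5, hits=3
  n=2, hits=4
  n=1, hits=5
  n=0, hits=6

Final answer: 0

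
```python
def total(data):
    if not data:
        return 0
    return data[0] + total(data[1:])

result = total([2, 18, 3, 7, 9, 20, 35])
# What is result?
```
Call trace:
total(data=[2, 18, 3, 7, 9, 20, 35])
  total(data=[18, 3, 7, 9, 20, 35])
    total(data=[3, 7, 9, 20, 35])
      total(data=[7, 9, 20, 35])
        total(data=[9, 20, 35])
          total(data=[20, 35])
            total(data=[35])
              total(data=[])
              -> return 0
            -> return 35
          -> return 55
        -> return 64
      -> return 71
    -> return 74
  -> return 92
-> return 94

Final answer: 94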